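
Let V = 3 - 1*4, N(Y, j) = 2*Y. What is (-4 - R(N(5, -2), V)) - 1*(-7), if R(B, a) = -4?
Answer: 7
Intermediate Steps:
V = -1 (V = 3 - 4 = -1)
(-4 - R(N(5, -2), V)) - 1*(-7) = (-4 - 1*(-4)) - 1*(-7) = (-4 + 4) + 7 = 0 + 7 = 7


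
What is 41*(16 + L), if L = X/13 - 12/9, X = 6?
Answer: 24190/39 ≈ 620.26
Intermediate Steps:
L = -34/39 (L = 6/13 - 12/9 = 6*(1/13) - 12*⅑ = 6/13 - 4/3 = -34/39 ≈ -0.87179)
41*(16 + L) = 41*(16 - 34/39) = 41*(590/39) = 24190/39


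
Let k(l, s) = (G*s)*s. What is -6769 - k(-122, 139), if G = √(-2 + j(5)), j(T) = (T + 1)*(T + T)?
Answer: -6769 - 19321*√58 ≈ -1.5391e+5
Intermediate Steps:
j(T) = 2*T*(1 + T) (j(T) = (1 + T)*(2*T) = 2*T*(1 + T))
G = √58 (G = √(-2 + 2*5*(1 + 5)) = √(-2 + 2*5*6) = √(-2 + 60) = √58 ≈ 7.6158)
k(l, s) = √58*s² (k(l, s) = (√58*s)*s = (s*√58)*s = √58*s²)
-6769 - k(-122, 139) = -6769 - √58*139² = -6769 - √58*19321 = -6769 - 19321*√58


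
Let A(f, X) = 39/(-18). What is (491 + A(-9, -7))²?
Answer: 8602489/36 ≈ 2.3896e+5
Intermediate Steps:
A(f, X) = -13/6 (A(f, X) = 39*(-1/18) = -13/6)
(491 + A(-9, -7))² = (491 - 13/6)² = (2933/6)² = 8602489/36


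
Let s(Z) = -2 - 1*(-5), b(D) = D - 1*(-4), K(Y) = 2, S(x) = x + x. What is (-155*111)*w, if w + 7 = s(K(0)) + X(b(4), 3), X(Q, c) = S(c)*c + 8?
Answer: -378510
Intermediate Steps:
S(x) = 2*x
b(D) = 4 + D (b(D) = D + 4 = 4 + D)
X(Q, c) = 8 + 2*c² (X(Q, c) = (2*c)*c + 8 = 2*c² + 8 = 8 + 2*c²)
s(Z) = 3 (s(Z) = -2 + 5 = 3)
w = 22 (w = -7 + (3 + (8 + 2*3²)) = -7 + (3 + (8 + 2*9)) = -7 + (3 + (8 + 18)) = -7 + (3 + 26) = -7 + 29 = 22)
(-155*111)*w = -155*111*22 = -17205*22 = -378510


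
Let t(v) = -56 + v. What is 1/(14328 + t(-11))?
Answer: 1/14261 ≈ 7.0121e-5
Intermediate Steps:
1/(14328 + t(-11)) = 1/(14328 + (-56 - 11)) = 1/(14328 - 67) = 1/14261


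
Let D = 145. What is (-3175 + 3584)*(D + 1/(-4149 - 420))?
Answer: 270964136/4569 ≈ 59305.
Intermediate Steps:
(-3175 + 3584)*(D + 1/(-4149 - 420)) = (-3175 + 3584)*(145 + 1/(-4149 - 420)) = 409*(145 + 1/(-4569)) = 409*(145 - 1/4569) = 409*(662504/4569) = 270964136/4569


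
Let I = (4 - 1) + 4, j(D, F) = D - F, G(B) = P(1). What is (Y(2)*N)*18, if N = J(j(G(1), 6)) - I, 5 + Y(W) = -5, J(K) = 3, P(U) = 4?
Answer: 720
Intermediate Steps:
G(B) = 4
I = 7 (I = 3 + 4 = 7)
Y(W) = -10 (Y(W) = -5 - 5 = -10)
N = -4 (N = 3 - 1*7 = 3 - 7 = -4)
(Y(2)*N)*18 = -10*(-4)*18 = 40*18 = 720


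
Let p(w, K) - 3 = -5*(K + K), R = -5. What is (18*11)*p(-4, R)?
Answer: 10494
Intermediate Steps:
p(w, K) = 3 - 10*K (p(w, K) = 3 - 5*(K + K) = 3 - 10*K)
(18*11)*p(-4, R) = (18*11)*(3 - 10*(-5)) = 198*(3 + 50) = 198*53 = 10494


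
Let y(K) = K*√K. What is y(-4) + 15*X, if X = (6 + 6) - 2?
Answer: 150 - 8*I ≈ 150.0 - 8.0*I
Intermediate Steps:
y(K) = K^(3/2)
X = 10 (X = 12 - 2 = 10)
y(-4) + 15*X = (-4)^(3/2) + 15*10 = -8*I + 150 = 150 - 8*I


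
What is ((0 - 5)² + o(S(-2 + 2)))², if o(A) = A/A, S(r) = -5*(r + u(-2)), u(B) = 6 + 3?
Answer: 676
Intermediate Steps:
u(B) = 9
S(r) = -45 - 5*r (S(r) = -5*(r + 9) = -5*(9 + r) = -45 - 5*r)
o(A) = 1
((0 - 5)² + o(S(-2 + 2)))² = ((0 - 5)² + 1)² = ((-5)² + 1)² = (25 + 1)² = 26² = 676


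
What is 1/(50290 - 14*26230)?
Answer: -1/316930 ≈ -3.1553e-6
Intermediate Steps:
1/(50290 - 14*26230) = 1/(50290 - 367220) = 1/(-316930) = -1/316930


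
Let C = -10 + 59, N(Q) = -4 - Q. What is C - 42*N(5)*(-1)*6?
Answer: -2219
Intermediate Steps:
C = 49
C - 42*N(5)*(-1)*6 = 49 - 42*(-4 - 1*5)*(-1)*6 = 49 - 42*(-4 - 5)*(-1)*6 = 49 - 42*(-9*(-1))*6 = 49 - 378*6 = 49 - 42*54 = 49 - 2268 = -2219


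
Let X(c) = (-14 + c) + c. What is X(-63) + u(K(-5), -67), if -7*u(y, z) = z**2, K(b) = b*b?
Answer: -5469/7 ≈ -781.29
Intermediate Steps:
K(b) = b**2
u(y, z) = -z**2/7
X(c) = -14 + 2*c
X(-63) + u(K(-5), -67) = (-14 + 2*(-63)) - 1/7*(-67)**2 = (-14 - 126) - 1/7*4489 = -140 - 4489/7 = -5469/7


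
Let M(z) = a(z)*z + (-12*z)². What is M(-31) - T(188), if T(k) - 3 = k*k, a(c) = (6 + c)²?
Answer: 83662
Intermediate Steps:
T(k) = 3 + k² (T(k) = 3 + k*k = 3 + k²)
M(z) = 144*z² + z*(6 + z)² (M(z) = (6 + z)²*z + (-12*z)² = z*(6 + z)² + 144*z² = 144*z² + z*(6 + z)²)
M(-31) - T(188) = -31*((6 - 31)² + 144*(-31)) - (3 + 188²) = -31*((-25)² - 4464) - (3 + 35344) = -31*(625 - 4464) - 1*35347 = -31*(-3839) - 35347 = 119009 - 35347 = 83662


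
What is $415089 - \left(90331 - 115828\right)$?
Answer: $440586$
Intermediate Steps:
$415089 - \left(90331 - 115828\right) = 415089 - -25497 = 415089 + 25497 = 440586$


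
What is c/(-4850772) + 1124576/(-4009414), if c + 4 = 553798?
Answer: -639620932449/1620729430634 ≈ -0.39465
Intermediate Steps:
c = 553794 (c = -4 + 553798 = 553794)
c/(-4850772) + 1124576/(-4009414) = 553794/(-4850772) + 1124576/(-4009414) = 553794*(-1/4850772) + 1124576*(-1/4009414) = -92299/808462 - 562288/2004707 = -639620932449/1620729430634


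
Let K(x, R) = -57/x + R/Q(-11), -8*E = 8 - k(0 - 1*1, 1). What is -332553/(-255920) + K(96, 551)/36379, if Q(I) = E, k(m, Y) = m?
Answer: 4398042749/3420041760 ≈ 1.2860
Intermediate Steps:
E = -9/8 (E = -(8 - (0 - 1*1))/8 = -(8 - (0 - 1))/8 = -(8 - 1*(-1))/8 = -(8 + 1)/8 = -⅛*9 = -9/8 ≈ -1.1250)
Q(I) = -9/8
K(x, R) = -57/x - 8*R/9 (K(x, R) = -57/x + R/(-9/8) = -57/x + R*(-8/9) = -57/x - 8*R/9)
-332553/(-255920) + K(96, 551)/36379 = -332553/(-255920) + (-57/96 - 8/9*551)/36379 = -332553*(-1/255920) + (-57*1/96 - 4408/9)*(1/36379) = 332553/255920 + (-19/32 - 4408/9)*(1/36379) = 332553/255920 - 141227/288*1/36379 = 332553/255920 - 141227/10477152 = 4398042749/3420041760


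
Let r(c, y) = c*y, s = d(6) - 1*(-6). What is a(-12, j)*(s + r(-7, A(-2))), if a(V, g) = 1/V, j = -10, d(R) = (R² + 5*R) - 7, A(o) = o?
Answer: -79/12 ≈ -6.5833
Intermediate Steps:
d(R) = -7 + R² + 5*R
s = 65 (s = (-7 + 6² + 5*6) - 1*(-6) = (-7 + 36 + 30) + 6 = 59 + 6 = 65)
a(-12, j)*(s + r(-7, A(-2))) = (65 - 7*(-2))/(-12) = -(65 + 14)/12 = -1/12*79 = -79/12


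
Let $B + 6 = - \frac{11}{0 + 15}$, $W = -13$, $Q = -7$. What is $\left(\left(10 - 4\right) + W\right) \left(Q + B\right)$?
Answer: $\frac{1442}{15} \approx 96.133$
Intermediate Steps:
$B = - \frac{101}{15}$ ($B = -6 - \frac{11}{0 + 15} = -6 - \frac{11}{15} = - \frac{101}{15} \approx -6.7333$)
$\left(\left(10 - 4\right) + W\right) \left(Q + B\right) = \left(\left(10 - 4\right) - 13\right) \left(-7 - \frac{101}{15}\right) = \left(6 - 13\right) \left(- \frac{206}{15}\right) = \left(-7\right) \left(- \frac{206}{15}\right) = \frac{1442}{15}$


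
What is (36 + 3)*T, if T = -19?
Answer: -741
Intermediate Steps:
(36 + 3)*T = (36 + 3)*(-19) = 39*(-19) = -741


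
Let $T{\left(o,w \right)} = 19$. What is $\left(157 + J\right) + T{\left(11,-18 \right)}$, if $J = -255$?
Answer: $-79$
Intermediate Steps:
$\left(157 + J\right) + T{\left(11,-18 \right)} = \left(157 - 255\right) + 19 = -98 + 19 = -79$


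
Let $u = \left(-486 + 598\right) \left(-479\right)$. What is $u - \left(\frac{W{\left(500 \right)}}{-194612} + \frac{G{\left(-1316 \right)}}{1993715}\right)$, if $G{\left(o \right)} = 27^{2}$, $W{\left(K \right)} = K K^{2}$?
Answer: $- \frac{5141564024052997}{97000215895} \approx -53006.0$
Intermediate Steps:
$W{\left(K \right)} = K^{3}$
$G{\left(o \right)} = 729$
$u = -53648$ ($u = 112 \left(-479\right) = -53648$)
$u - \left(\frac{W{\left(500 \right)}}{-194612} + \frac{G{\left(-1316 \right)}}{1993715}\right) = -53648 - \left(\frac{500^{3}}{-194612} + \frac{729}{1993715}\right) = -53648 - \left(125000000 \left(- \frac{1}{194612}\right) + 729 \cdot \frac{1}{1993715}\right) = -53648 - \left(- \frac{31250000}{48653} + \frac{729}{1993715}\right) = -53648 - - \frac{62303558281963}{97000215895} = -53648 + \frac{62303558281963}{97000215895} = - \frac{5141564024052997}{97000215895}$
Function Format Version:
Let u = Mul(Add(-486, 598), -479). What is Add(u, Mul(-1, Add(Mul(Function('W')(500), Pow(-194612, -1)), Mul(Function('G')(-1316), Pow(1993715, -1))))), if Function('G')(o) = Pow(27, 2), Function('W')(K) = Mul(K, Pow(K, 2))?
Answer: Rational(-5141564024052997, 97000215895) ≈ -53006.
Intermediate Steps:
Function('W')(K) = Pow(K, 3)
Function('G')(o) = 729
u = -53648 (u = Mul(112, -479) = -53648)
Add(u, Mul(-1, Add(Mul(Function('W')(500), Pow(-194612, -1)), Mul(Function('G')(-1316), Pow(1993715, -1))))) = Add(-53648, Mul(-1, Add(Mul(Pow(500, 3), Pow(-194612, -1)), Mul(729, Pow(1993715, -1))))) = Add(-53648, Mul(-1, Add(Mul(125000000, Rational(-1, 194612)), Mul(729, Rational(1, 1993715))))) = Add(-53648, Mul(-1, Add(Rational(-31250000, 48653), Rational(729, 1993715)))) = Add(-53648, Mul(-1, Rational(-62303558281963, 97000215895))) = Add(-53648, Rational(62303558281963, 97000215895)) = Rational(-5141564024052997, 97000215895)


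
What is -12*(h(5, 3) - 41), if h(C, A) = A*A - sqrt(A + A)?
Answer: 384 + 12*sqrt(6) ≈ 413.39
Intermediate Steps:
h(C, A) = A**2 - sqrt(2)*sqrt(A) (h(C, A) = A**2 - sqrt(2*A) = A**2 - sqrt(2)*sqrt(A))
-12*(h(5, 3) - 41) = -12*((3**2 - sqrt(2)*sqrt(3)) - 41) = -12*((9 - sqrt(6)) - 41) = -12*(-32 - sqrt(6)) = 384 + 12*sqrt(6)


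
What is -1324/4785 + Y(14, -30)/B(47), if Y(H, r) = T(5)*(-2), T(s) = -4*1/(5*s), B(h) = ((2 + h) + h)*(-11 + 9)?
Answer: -53279/191400 ≈ -0.27836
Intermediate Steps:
B(h) = -4 - 4*h (B(h) = (2 + 2*h)*(-2) = -4 - 4*h)
T(s) = -4/(5*s)
Y(H, r) = 8/25 (Y(H, r) = -⅘/5*(-2) = -⅘*⅕*(-2) = -4/25*(-2) = 8/25)
-1324/4785 + Y(14, -30)/B(47) = -1324/4785 + 8/(25*(-4 - 4*47)) = -1324*1/4785 + 8/(25*(-4 - 188)) = -1324/4785 + (8/25)/(-192) = -1324/4785 + (8/25)*(-1/192) = -1324/4785 - 1/600 = -53279/191400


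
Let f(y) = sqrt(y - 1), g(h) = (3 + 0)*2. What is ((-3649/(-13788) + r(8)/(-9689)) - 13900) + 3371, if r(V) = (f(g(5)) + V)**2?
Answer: -1406555048239/133591932 - 16*sqrt(5)/9689 ≈ -10529.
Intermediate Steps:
g(h) = 6 (g(h) = 3*2 = 6)
f(y) = sqrt(-1 + y)
r(V) = (V + sqrt(5))**2 (r(V) = (sqrt(-1 + 6) + V)**2 = (sqrt(5) + V)**2 = (V + sqrt(5))**2)
((-3649/(-13788) + r(8)/(-9689)) - 13900) + 3371 = ((-3649/(-13788) + (8 + sqrt(5))**2/(-9689)) - 13900) + 3371 = ((-3649*(-1/13788) + (8 + sqrt(5))**2*(-1/9689)) - 13900) + 3371 = ((3649/13788 - (8 + sqrt(5))**2/9689) - 13900) + 3371 = (-191649551/13788 - (8 + sqrt(5))**2/9689) + 3371 = -145170203/13788 - (8 + sqrt(5))**2/9689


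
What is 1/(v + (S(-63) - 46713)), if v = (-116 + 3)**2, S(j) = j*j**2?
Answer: -1/283991 ≈ -3.5212e-6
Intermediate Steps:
S(j) = j**3
v = 12769 (v = (-113)**2 = 12769)
1/(v + (S(-63) - 46713)) = 1/(12769 + ((-63)**3 - 46713)) = 1/(12769 + (-250047 - 46713)) = 1/(12769 - 296760) = 1/(-283991) = -1/283991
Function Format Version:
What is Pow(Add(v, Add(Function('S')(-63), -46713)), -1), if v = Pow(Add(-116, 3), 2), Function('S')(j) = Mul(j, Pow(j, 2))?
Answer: Rational(-1, 283991) ≈ -3.5212e-6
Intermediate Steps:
Function('S')(j) = Pow(j, 3)
v = 12769 (v = Pow(-113, 2) = 12769)
Pow(Add(v, Add(Function('S')(-63), -46713)), -1) = Pow(Add(12769, Add(Pow(-63, 3), -46713)), -1) = Pow(Add(12769, Add(-250047, -46713)), -1) = Pow(Add(12769, -296760), -1) = Pow(-283991, -1) = Rational(-1, 283991)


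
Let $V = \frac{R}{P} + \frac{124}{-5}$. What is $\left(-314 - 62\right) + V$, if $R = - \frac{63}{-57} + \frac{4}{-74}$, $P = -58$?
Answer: $- \frac{81714791}{203870} \approx -400.82$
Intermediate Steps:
$R = \frac{739}{703}$ ($R = \left(-63\right) \left(- \frac{1}{57}\right) + 4 \left(- \frac{1}{74}\right) = \frac{21}{19} - \frac{2}{37} = \frac{739}{703} \approx 1.0512$)
$V = - \frac{5059671}{203870}$ ($V = \frac{739}{703 \left(-58\right)} + \frac{124}{-5} = \frac{739}{703} \left(- \frac{1}{58}\right) + 124 \left(- \frac{1}{5}\right) = - \frac{739}{40774} - \frac{124}{5} = - \frac{5059671}{203870} \approx -24.818$)
$\left(-314 - 62\right) + V = \left(-314 - 62\right) - \frac{5059671}{203870} = -376 - \frac{5059671}{203870} = - \frac{81714791}{203870}$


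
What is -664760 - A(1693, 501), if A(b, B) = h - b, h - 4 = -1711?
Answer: -661360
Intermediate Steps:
h = -1707 (h = 4 - 1711 = -1707)
A(b, B) = -1707 - b
-664760 - A(1693, 501) = -664760 - (-1707 - 1*1693) = -664760 - (-1707 - 1693) = -664760 - 1*(-3400) = -664760 + 3400 = -661360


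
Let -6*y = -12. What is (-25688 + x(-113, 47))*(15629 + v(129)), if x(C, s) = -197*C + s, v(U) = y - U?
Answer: -52396760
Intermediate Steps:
y = 2 (y = -⅙*(-12) = 2)
v(U) = 2 - U
x(C, s) = s - 197*C
(-25688 + x(-113, 47))*(15629 + v(129)) = (-25688 + (47 - 197*(-113)))*(15629 + (2 - 1*129)) = (-25688 + (47 + 22261))*(15629 + (2 - 129)) = (-25688 + 22308)*(15629 - 127) = -3380*15502 = -52396760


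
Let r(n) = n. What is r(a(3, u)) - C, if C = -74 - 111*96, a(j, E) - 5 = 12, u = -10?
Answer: 10747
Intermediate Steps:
a(j, E) = 17 (a(j, E) = 5 + 12 = 17)
C = -10730 (C = -74 - 10656 = -10730)
r(a(3, u)) - C = 17 - 1*(-10730) = 17 + 10730 = 10747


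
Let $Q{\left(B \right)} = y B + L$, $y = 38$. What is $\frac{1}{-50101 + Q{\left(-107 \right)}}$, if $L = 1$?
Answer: $- \frac{1}{54166} \approx -1.8462 \cdot 10^{-5}$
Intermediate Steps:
$Q{\left(B \right)} = 1 + 38 B$ ($Q{\left(B \right)} = 38 B + 1 = 1 + 38 B$)
$\frac{1}{-50101 + Q{\left(-107 \right)}} = \frac{1}{-50101 + \left(1 + 38 \left(-107\right)\right)} = \frac{1}{-50101 + \left(1 - 4066\right)} = \frac{1}{-50101 - 4065} = \frac{1}{-54166} = - \frac{1}{54166}$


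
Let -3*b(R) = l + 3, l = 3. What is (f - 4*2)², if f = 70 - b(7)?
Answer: 4096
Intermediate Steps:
b(R) = -2 (b(R) = -(3 + 3)/3 = -⅓*6 = -2)
f = 72 (f = 70 - 1*(-2) = 70 + 2 = 72)
(f - 4*2)² = (72 - 4*2)² = (72 - 8)² = 64² = 4096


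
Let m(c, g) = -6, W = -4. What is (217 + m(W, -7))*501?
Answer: 105711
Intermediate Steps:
(217 + m(W, -7))*501 = (217 - 6)*501 = 211*501 = 105711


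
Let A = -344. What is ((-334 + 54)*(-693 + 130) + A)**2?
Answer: 24742031616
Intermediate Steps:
((-334 + 54)*(-693 + 130) + A)**2 = ((-334 + 54)*(-693 + 130) - 344)**2 = (-280*(-563) - 344)**2 = (157640 - 344)**2 = 157296**2 = 24742031616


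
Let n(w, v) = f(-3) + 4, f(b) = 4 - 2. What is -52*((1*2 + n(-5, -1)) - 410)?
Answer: 20904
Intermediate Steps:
f(b) = 2
n(w, v) = 6 (n(w, v) = 2 + 4 = 6)
-52*((1*2 + n(-5, -1)) - 410) = -52*((1*2 + 6) - 410) = -52*((2 + 6) - 410) = -52*(8 - 410) = -52*(-402) = 20904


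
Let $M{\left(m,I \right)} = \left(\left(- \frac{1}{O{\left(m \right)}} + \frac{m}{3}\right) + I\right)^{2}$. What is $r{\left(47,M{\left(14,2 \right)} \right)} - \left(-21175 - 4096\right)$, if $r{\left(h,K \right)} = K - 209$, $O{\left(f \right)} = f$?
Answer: $\frac{44286097}{1764} \approx 25106.0$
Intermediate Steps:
$M{\left(m,I \right)} = \left(I - \frac{1}{m} + \frac{m}{3}\right)^{2}$ ($M{\left(m,I \right)} = \left(\left(- \frac{1}{m} + \frac{m}{3}\right) + I\right)^{2} = \left(I - \frac{1}{m} + \frac{m}{3}\right)^{2}$)
$r{\left(h,K \right)} = -209 + K$
$r{\left(47,M{\left(14,2 \right)} \right)} - \left(-21175 - 4096\right) = \left(-209 + \frac{\left(-3 + 14^{2} + 3 \cdot 2 \cdot 14\right)^{2}}{9 \cdot 196}\right) - \left(-21175 - 4096\right) = \left(-209 + \frac{1}{9} \cdot \frac{1}{196} \left(-3 + 196 + 84\right)^{2}\right) - -25271 = \left(-209 + \frac{1}{9} \cdot \frac{1}{196} \cdot 277^{2}\right) + 25271 = \left(-209 + \frac{1}{9} \cdot \frac{1}{196} \cdot 76729\right) + 25271 = \left(-209 + \frac{76729}{1764}\right) + 25271 = - \frac{291947}{1764} + 25271 = \frac{44286097}{1764}$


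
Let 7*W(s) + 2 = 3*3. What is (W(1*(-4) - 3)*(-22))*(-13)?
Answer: 286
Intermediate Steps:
W(s) = 1 (W(s) = -2/7 + (3*3)/7 = -2/7 + (1/7)*9 = -2/7 + 9/7 = 1)
(W(1*(-4) - 3)*(-22))*(-13) = (1*(-22))*(-13) = -22*(-13) = 286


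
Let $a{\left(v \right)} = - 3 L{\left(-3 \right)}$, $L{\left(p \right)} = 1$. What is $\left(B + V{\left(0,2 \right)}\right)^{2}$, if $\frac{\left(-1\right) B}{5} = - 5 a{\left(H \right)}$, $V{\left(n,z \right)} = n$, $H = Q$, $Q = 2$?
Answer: $5625$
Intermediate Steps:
$H = 2$
$a{\left(v \right)} = -3$ ($a{\left(v \right)} = \left(-3\right) 1 = -3$)
$B = -75$ ($B = - 5 \left(\left(-5\right) \left(-3\right)\right) = \left(-5\right) 15 = -75$)
$\left(B + V{\left(0,2 \right)}\right)^{2} = \left(-75 + 0\right)^{2} = \left(-75\right)^{2} = 5625$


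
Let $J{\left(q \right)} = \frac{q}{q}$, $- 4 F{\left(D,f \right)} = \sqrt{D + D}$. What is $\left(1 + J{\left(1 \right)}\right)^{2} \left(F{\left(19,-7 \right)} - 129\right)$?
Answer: $-516 - \sqrt{38} \approx -522.16$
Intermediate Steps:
$F{\left(D,f \right)} = - \frac{\sqrt{2} \sqrt{D}}{4}$ ($F{\left(D,f \right)} = - \frac{\sqrt{D + D}}{4} = - \frac{\sqrt{2 D}}{4} = - \frac{\sqrt{2} \sqrt{D}}{4}$)
$J{\left(q \right)} = 1$
$\left(1 + J{\left(1 \right)}\right)^{2} \left(F{\left(19,-7 \right)} - 129\right) = \left(1 + 1\right)^{2} \left(- \frac{\sqrt{2} \sqrt{19}}{4} - 129\right) = 2^{2} \left(- \frac{\sqrt{38}}{4} - 129\right) = 4 \left(-129 - \frac{\sqrt{38}}{4}\right) = -516 - \sqrt{38}$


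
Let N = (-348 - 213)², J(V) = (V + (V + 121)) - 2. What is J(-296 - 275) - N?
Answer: -315744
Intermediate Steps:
J(V) = 119 + 2*V (J(V) = (V + (121 + V)) - 2 = (121 + 2*V) - 2 = 119 + 2*V)
N = 314721 (N = (-561)² = 314721)
J(-296 - 275) - N = (119 + 2*(-296 - 275)) - 1*314721 = (119 + 2*(-571)) - 314721 = (119 - 1142) - 314721 = -1023 - 314721 = -315744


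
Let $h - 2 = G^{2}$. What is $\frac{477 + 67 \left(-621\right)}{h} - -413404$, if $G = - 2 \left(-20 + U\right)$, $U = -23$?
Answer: $\frac{169906759}{411} \approx 4.134 \cdot 10^{5}$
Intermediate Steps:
$G = 86$ ($G = - 2 \left(-20 - 23\right) = \left(-2\right) \left(-43\right) = 86$)
$h = 7398$ ($h = 2 + 86^{2} = 2 + 7396 = 7398$)
$\frac{477 + 67 \left(-621\right)}{h} - -413404 = \frac{477 + 67 \left(-621\right)}{7398} - -413404 = \left(477 - 41607\right) \frac{1}{7398} + 413404 = \left(-41130\right) \frac{1}{7398} + 413404 = - \frac{2285}{411} + 413404 = \frac{169906759}{411}$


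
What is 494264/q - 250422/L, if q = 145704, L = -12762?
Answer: 99063158/4304339 ≈ 23.015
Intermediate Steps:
494264/q - 250422/L = 494264/145704 - 250422/(-12762) = 494264*(1/145704) - 250422*(-1/12762) = 61783/18213 + 41737/2127 = 99063158/4304339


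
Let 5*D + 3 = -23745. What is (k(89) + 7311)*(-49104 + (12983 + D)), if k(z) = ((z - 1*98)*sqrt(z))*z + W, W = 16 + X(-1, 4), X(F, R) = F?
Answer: -1497090078/5 + 163686753*sqrt(89)/5 ≈ 9.4255e+6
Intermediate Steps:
D = -23748/5 (D = -3/5 + (1/5)*(-23745) = -3/5 - 4749 = -23748/5 ≈ -4749.6)
W = 15 (W = 16 - 1 = 15)
k(z) = 15 + z**(3/2)*(-98 + z) (k(z) = ((z - 1*98)*sqrt(z))*z + 15 = ((z - 98)*sqrt(z))*z + 15 = ((-98 + z)*sqrt(z))*z + 15 = (sqrt(z)*(-98 + z))*z + 15 = z**(3/2)*(-98 + z) + 15 = 15 + z**(3/2)*(-98 + z))
(k(89) + 7311)*(-49104 + (12983 + D)) = ((15 + 89**(5/2) - 8722*sqrt(89)) + 7311)*(-49104 + (12983 - 23748/5)) = ((15 + 7921*sqrt(89) - 8722*sqrt(89)) + 7311)*(-49104 + 41167/5) = ((15 + 7921*sqrt(89) - 8722*sqrt(89)) + 7311)*(-204353/5) = ((15 - 801*sqrt(89)) + 7311)*(-204353/5) = (7326 - 801*sqrt(89))*(-204353/5) = -1497090078/5 + 163686753*sqrt(89)/5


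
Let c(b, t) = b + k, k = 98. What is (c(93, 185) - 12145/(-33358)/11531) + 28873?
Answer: 11179499524417/384651098 ≈ 29064.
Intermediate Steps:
c(b, t) = 98 + b (c(b, t) = b + 98 = 98 + b)
(c(93, 185) - 12145/(-33358)/11531) + 28873 = ((98 + 93) - 12145/(-33358)/11531) + 28873 = (191 - 12145*(-1/33358)*(1/11531)) + 28873 = (191 + (12145/33358)*(1/11531)) + 28873 = (191 + 12145/384651098) + 28873 = 73468371863/384651098 + 28873 = 11179499524417/384651098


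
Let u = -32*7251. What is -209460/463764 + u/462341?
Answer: -17037502859/17868092627 ≈ -0.95352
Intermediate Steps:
u = -232032
-209460/463764 + u/462341 = -209460/463764 - 232032/462341 = -209460*1/463764 - 232032*1/462341 = -17455/38647 - 232032/462341 = -17037502859/17868092627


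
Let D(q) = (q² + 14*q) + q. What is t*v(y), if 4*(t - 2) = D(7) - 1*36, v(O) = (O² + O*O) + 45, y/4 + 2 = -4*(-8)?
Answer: 1817235/2 ≈ 9.0862e+5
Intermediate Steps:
D(q) = q² + 15*q
y = 120 (y = -8 + 4*(-4*(-8)) = -8 + 4*32 = -8 + 128 = 120)
v(O) = 45 + 2*O² (v(O) = (O² + O²) + 45 = 2*O² + 45 = 45 + 2*O²)
t = 63/2 (t = 2 + (7*(15 + 7) - 1*36)/4 = 2 + (7*22 - 36)/4 = 2 + (154 - 36)/4 = 2 + (¼)*118 = 2 + 59/2 = 63/2 ≈ 31.500)
t*v(y) = 63*(45 + 2*120²)/2 = 63*(45 + 2*14400)/2 = 63*(45 + 28800)/2 = (63/2)*28845 = 1817235/2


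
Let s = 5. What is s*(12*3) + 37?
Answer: 217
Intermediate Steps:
s*(12*3) + 37 = 5*(12*3) + 37 = 5*36 + 37 = 180 + 37 = 217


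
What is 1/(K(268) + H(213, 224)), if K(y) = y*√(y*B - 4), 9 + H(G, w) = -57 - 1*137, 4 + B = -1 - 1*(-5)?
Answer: -203/328505 - 536*I/328505 ≈ -0.00061795 - 0.0016316*I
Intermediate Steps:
B = 0 (B = -4 + (-1 - 1*(-5)) = -4 + (-1 + 5) = -4 + 4 = 0)
H(G, w) = -203 (H(G, w) = -9 + (-57 - 1*137) = -9 + (-57 - 137) = -9 - 194 = -203)
K(y) = 2*I*y (K(y) = y*√(y*0 - 4) = y*√(0 - 4) = y*√(-4) = y*(2*I) = 2*I*y)
1/(K(268) + H(213, 224)) = 1/(2*I*268 - 203) = 1/(536*I - 203) = 1/(-203 + 536*I) = (-203 - 536*I)/328505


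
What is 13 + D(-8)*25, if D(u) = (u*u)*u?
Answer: -12787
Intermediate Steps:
D(u) = u³ (D(u) = u²*u = u³)
13 + D(-8)*25 = 13 + (-8)³*25 = 13 - 512*25 = 13 - 12800 = -12787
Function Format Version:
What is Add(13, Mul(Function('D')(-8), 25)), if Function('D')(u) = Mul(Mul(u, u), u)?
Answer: -12787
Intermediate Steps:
Function('D')(u) = Pow(u, 3) (Function('D')(u) = Mul(Pow(u, 2), u) = Pow(u, 3))
Add(13, Mul(Function('D')(-8), 25)) = Add(13, Mul(Pow(-8, 3), 25)) = Add(13, Mul(-512, 25)) = Add(13, -12800) = -12787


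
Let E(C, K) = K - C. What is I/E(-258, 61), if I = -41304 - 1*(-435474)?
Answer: 394170/319 ≈ 1235.6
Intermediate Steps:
I = 394170 (I = -41304 + 435474 = 394170)
I/E(-258, 61) = 394170/(61 - 1*(-258)) = 394170/(61 + 258) = 394170/319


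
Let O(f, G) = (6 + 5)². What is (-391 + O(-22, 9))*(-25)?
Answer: 6750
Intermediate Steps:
O(f, G) = 121 (O(f, G) = 11² = 121)
(-391 + O(-22, 9))*(-25) = (-391 + 121)*(-25) = -270*(-25) = 6750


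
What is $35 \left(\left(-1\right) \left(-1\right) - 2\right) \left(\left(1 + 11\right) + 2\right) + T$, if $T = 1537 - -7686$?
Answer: $8733$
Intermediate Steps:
$T = 9223$ ($T = 1537 + 7686 = 9223$)
$35 \left(\left(-1\right) \left(-1\right) - 2\right) \left(\left(1 + 11\right) + 2\right) + T = 35 \left(\left(-1\right) \left(-1\right) - 2\right) \left(\left(1 + 11\right) + 2\right) + 9223 = 35 \left(1 - 2\right) \left(12 + 2\right) + 9223 = 35 \left(-1\right) 14 + 9223 = \left(-35\right) 14 + 9223 = -490 + 9223 = 8733$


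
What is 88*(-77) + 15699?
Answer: 8923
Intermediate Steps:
88*(-77) + 15699 = -6776 + 15699 = 8923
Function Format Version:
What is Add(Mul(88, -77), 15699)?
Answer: 8923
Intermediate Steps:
Add(Mul(88, -77), 15699) = Add(-6776, 15699) = 8923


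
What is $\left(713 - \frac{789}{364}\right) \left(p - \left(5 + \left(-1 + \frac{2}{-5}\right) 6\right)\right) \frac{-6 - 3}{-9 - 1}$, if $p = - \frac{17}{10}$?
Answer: $\frac{39587679}{36400} \approx 1087.6$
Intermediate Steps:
$p = - \frac{17}{10}$ ($p = \left(-17\right) \frac{1}{10} = - \frac{17}{10} \approx -1.7$)
$\left(713 - \frac{789}{364}\right) \left(p - \left(5 + \left(-1 + \frac{2}{-5}\right) 6\right)\right) \frac{-6 - 3}{-9 - 1} = \left(713 - \frac{789}{364}\right) \left(- \frac{17}{10} - \left(5 + \left(-1 + \frac{2}{-5}\right) 6\right)\right) \frac{-6 - 3}{-9 - 1} = \left(713 - \frac{789}{364}\right) \left(- \frac{17}{10} - \left(5 + \left(-1 + 2 \left(- \frac{1}{5}\right)\right) 6\right)\right) \left(- \frac{9}{-10}\right) = \left(713 - \frac{789}{364}\right) \left(- \frac{17}{10} - \left(5 + \left(-1 - \frac{2}{5}\right) 6\right)\right) \left(\left(-9\right) \left(- \frac{1}{10}\right)\right) = \frac{258743 \left(- \frac{17}{10} - \left(5 - \frac{42}{5}\right)\right) \frac{9}{10}}{364} = \frac{258743 \left(- \frac{17}{10} - - \frac{17}{5}\right) \frac{9}{10}}{364} = \frac{258743 \left(- \frac{17}{10} + \left(-5 + \frac{42}{5}\right)\right) \frac{9}{10}}{364} = \frac{258743 \left(- \frac{17}{10} + \frac{17}{5}\right) \frac{9}{10}}{364} = \frac{258743 \cdot \frac{17}{10} \cdot \frac{9}{10}}{364} = \frac{258743}{364} \cdot \frac{153}{100} = \frac{39587679}{36400}$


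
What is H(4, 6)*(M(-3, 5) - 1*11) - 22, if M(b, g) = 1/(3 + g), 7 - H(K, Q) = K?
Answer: -437/8 ≈ -54.625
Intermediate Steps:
H(K, Q) = 7 - K
H(4, 6)*(M(-3, 5) - 1*11) - 22 = (7 - 1*4)*(1/(3 + 5) - 1*11) - 22 = (7 - 4)*(1/8 - 11) - 22 = 3*(⅛ - 11) - 22 = 3*(-87/8) - 22 = -261/8 - 22 = -437/8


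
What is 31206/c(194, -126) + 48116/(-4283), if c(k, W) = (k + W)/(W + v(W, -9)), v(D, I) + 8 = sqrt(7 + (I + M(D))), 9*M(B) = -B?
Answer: -4478270455/72811 + 15603*sqrt(3)/17 ≈ -59916.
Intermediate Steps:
M(B) = -B/9 (M(B) = (-B)/9 = -B/9)
v(D, I) = -8 + sqrt(7 + I - D/9) (v(D, I) = -8 + sqrt(7 + (I - D/9)) = -8 + sqrt(7 + I - D/9))
c(k, W) = (W + k)/(-8 + W + sqrt(-18 - W)/3) (c(k, W) = (k + W)/(W + (-8 + sqrt(63 - W + 9*(-9))/3)) = (W + k)/(W + (-8 + sqrt(63 - W - 81)/3)) = (W + k)/(W + (-8 + sqrt(-18 - W)/3)) = (W + k)/(-8 + W + sqrt(-18 - W)/3))
31206/c(194, -126) + 48116/(-4283) = 31206/((3*(-126 + 194)/(-24 + sqrt(-18 - 1*(-126)) + 3*(-126)))) + 48116/(-4283) = 31206/((3*68/(-24 + sqrt(-18 + 126) - 378))) + 48116*(-1/4283) = 31206/((3*68/(-24 + sqrt(108) - 378))) - 48116/4283 = 31206/((3*68/(-24 + 6*sqrt(3) - 378))) - 48116/4283 = 31206/((3*68/(-402 + 6*sqrt(3)))) - 48116/4283 = 31206/((204/(-402 + 6*sqrt(3)))) - 48116/4283 = 31206*(-67/34 + sqrt(3)/34) - 48116/4283 = (-1045401/17 + 15603*sqrt(3)/17) - 48116/4283 = -4478270455/72811 + 15603*sqrt(3)/17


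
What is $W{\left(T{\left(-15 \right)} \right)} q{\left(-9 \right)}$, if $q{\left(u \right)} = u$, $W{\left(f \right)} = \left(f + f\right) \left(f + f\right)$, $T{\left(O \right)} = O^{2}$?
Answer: $-1822500$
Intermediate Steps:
$W{\left(f \right)} = 4 f^{2}$ ($W{\left(f \right)} = 2 f 2 f = 4 f^{2}$)
$W{\left(T{\left(-15 \right)} \right)} q{\left(-9 \right)} = 4 \left(\left(-15\right)^{2}\right)^{2} \left(-9\right) = 4 \cdot 225^{2} \left(-9\right) = 4 \cdot 50625 \left(-9\right) = 202500 \left(-9\right) = -1822500$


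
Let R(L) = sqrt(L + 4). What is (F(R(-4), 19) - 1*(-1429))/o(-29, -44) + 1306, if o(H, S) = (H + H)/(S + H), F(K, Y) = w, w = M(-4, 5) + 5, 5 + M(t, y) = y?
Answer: 90215/29 ≈ 3110.9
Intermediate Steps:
M(t, y) = -5 + y
R(L) = sqrt(4 + L)
w = 5 (w = (-5 + 5) + 5 = 0 + 5 = 5)
F(K, Y) = 5
o(H, S) = 2*H/(H + S) (o(H, S) = (2*H)/(H + S) = 2*H/(H + S))
(F(R(-4), 19) - 1*(-1429))/o(-29, -44) + 1306 = (5 - 1*(-1429))/((2*(-29)/(-29 - 44))) + 1306 = (5 + 1429)/((2*(-29)/(-73))) + 1306 = 1434/((2*(-29)*(-1/73))) + 1306 = 1434/(58/73) + 1306 = 1434*(73/58) + 1306 = 52341/29 + 1306 = 90215/29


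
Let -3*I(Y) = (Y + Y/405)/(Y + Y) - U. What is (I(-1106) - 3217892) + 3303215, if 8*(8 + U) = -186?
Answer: 414618343/4860 ≈ 85312.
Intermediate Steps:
U = -125/4 (U = -8 + (⅛)*(-186) = -8 - 93/4 = -125/4 ≈ -31.250)
I(Y) = -51437/4860 (I(Y) = -((Y + Y/405)/(Y + Y) - 1*(-125/4))/3 = -((Y + Y*(1/405))/((2*Y)) + 125/4)/3 = -((Y + Y/405)*(1/(2*Y)) + 125/4)/3 = -((406*Y/405)*(1/(2*Y)) + 125/4)/3 = -(203/405 + 125/4)/3 = -⅓*51437/1620 = -51437/4860)
(I(-1106) - 3217892) + 3303215 = (-51437/4860 - 3217892) + 3303215 = -15639006557/4860 + 3303215 = 414618343/4860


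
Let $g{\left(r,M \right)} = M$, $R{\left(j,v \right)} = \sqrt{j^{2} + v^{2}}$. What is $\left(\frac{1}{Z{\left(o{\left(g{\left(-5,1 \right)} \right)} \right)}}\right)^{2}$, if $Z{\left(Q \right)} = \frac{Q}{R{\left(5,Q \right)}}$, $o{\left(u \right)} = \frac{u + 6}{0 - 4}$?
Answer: $\frac{449}{49} \approx 9.1633$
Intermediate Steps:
$o{\left(u \right)} = - \frac{3}{2} - \frac{u}{4}$ ($o{\left(u \right)} = \frac{6 + u}{-4} = \left(6 + u\right) \left(- \frac{1}{4}\right) = - \frac{3}{2} - \frac{u}{4}$)
$Z{\left(Q \right)} = \frac{Q}{\sqrt{25 + Q^{2}}}$ ($Z{\left(Q \right)} = \frac{Q}{\sqrt{5^{2} + Q^{2}}} = \frac{Q}{\sqrt{25 + Q^{2}}}$)
$\left(\frac{1}{Z{\left(o{\left(g{\left(-5,1 \right)} \right)} \right)}}\right)^{2} = \left(\frac{1}{\left(- \frac{3}{2} - \frac{1}{4}\right) \frac{1}{\sqrt{25 + \left(- \frac{3}{2} - \frac{1}{4}\right)^{2}}}}\right)^{2} = \left(\frac{1}{\left(- \frac{7}{4}\right) \frac{1}{\sqrt{25 + \left(- \frac{7}{4}\right)^{2}}}}\right)^{2} = \left(\frac{1}{\left(- \frac{7}{4}\right) \frac{1}{\sqrt{25 + \frac{49}{16}}}}\right)^{2} = \left(\frac{1}{\left(- \frac{7}{4}\right) \frac{1}{\sqrt{\frac{449}{16}}}}\right)^{2} = \left(\frac{1}{\left(- \frac{7}{4}\right) \frac{4 \sqrt{449}}{449}}\right)^{2} = \left(\frac{1}{\left(- \frac{7}{449}\right) \sqrt{449}}\right)^{2} = \left(- \frac{\sqrt{449}}{7}\right)^{2} = \frac{449}{49}$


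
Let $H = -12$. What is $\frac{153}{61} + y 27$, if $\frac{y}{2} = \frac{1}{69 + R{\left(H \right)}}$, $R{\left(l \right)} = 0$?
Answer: $\frac{4617}{1403} \approx 3.2908$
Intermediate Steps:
$y = \frac{2}{69}$ ($y = \frac{2}{69 + 0} = \frac{2}{69} \approx 0.028986$)
$\frac{153}{61} + y 27 = \frac{153}{61} + \frac{2}{69} \cdot 27 = 153 \cdot \frac{1}{61} + \frac{18}{23} = \frac{153}{61} + \frac{18}{23} = \frac{4617}{1403}$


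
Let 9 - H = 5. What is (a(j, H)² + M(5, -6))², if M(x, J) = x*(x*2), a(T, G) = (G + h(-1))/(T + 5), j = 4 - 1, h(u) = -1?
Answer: 10297681/4096 ≈ 2514.1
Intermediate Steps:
H = 4 (H = 9 - 1*5 = 9 - 5 = 4)
j = 3
a(T, G) = (-1 + G)/(5 + T) (a(T, G) = (G - 1)/(T + 5) = (-1 + G)/(5 + T))
M(x, J) = 2*x² (M(x, J) = x*(2*x) = 2*x²)
(a(j, H)² + M(5, -6))² = (((-1 + 4)/(5 + 3))² + 2*5²)² = ((3/8)² + 2*25)² = (((⅛)*3)² + 50)² = ((3/8)² + 50)² = (9/64 + 50)² = (3209/64)² = 10297681/4096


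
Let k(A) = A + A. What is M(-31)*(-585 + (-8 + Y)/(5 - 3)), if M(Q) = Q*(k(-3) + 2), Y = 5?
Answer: -72726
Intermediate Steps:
k(A) = 2*A
M(Q) = -4*Q (M(Q) = Q*(2*(-3) + 2) = Q*(-6 + 2) = Q*(-4) = -4*Q)
M(-31)*(-585 + (-8 + Y)/(5 - 3)) = (-4*(-31))*(-585 + (-8 + 5)/(5 - 3)) = 124*(-585 - 3/2) = 124*(-1173/2) = -72726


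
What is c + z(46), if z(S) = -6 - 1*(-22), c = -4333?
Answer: -4317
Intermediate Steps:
z(S) = 16 (z(S) = -6 + 22 = 16)
c + z(46) = -4333 + 16 = -4317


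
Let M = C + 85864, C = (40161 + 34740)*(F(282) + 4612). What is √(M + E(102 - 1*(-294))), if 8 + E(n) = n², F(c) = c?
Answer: √366808166 ≈ 19152.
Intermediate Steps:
C = 366565494 (C = (40161 + 34740)*(282 + 4612) = 74901*4894 = 366565494)
M = 366651358 (M = 366565494 + 85864 = 366651358)
E(n) = -8 + n²
√(M + E(102 - 1*(-294))) = √(366651358 + (-8 + (102 - 1*(-294))²)) = √(366651358 + (-8 + (102 + 294)²)) = √(366651358 + (-8 + 396²)) = √(366651358 + (-8 + 156816)) = √(366651358 + 156808) = √366808166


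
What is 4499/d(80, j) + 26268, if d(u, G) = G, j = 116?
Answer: 3051587/116 ≈ 26307.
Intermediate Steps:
4499/d(80, j) + 26268 = 4499/116 + 26268 = 3051587/116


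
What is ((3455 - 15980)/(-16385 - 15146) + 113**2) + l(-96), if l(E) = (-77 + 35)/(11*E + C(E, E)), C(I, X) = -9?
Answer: 142934753154/11193505 ≈ 12769.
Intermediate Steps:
l(E) = -42/(-9 + 11*E) (l(E) = (-77 + 35)/(11*E - 9) = -42/(-9 + 11*E))
((3455 - 15980)/(-16385 - 15146) + 113**2) + l(-96) = ((3455 - 15980)/(-16385 - 15146) + 113**2) - 42/(-9 + 11*(-96)) = (-12525/(-31531) + 12769) - 42/(-9 - 1056) = (-12525*(-1/31531) + 12769) - 42/(-1065) = (12525/31531 + 12769) - 42*(-1/1065) = 402631864/31531 + 14/355 = 142934753154/11193505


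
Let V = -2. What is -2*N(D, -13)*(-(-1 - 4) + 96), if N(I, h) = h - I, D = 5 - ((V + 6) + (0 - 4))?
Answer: 3636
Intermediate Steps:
D = 5 (D = 5 - ((-2 + 6) + (0 - 4)) = 5 - (4 - 4) = 5 - 1*0 = 5 + 0 = 5)
-2*N(D, -13)*(-(-1 - 4) + 96) = -2*(-13 - 1*5)*(-(-1 - 4) + 96) = -2*(-13 - 5)*(-1*(-5) + 96) = -2*(-18)*(5 + 96) = -(-36)*101 = -1*(-3636) = 3636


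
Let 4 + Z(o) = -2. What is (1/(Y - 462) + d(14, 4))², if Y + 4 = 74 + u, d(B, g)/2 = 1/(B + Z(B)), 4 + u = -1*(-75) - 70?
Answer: 149769/2446096 ≈ 0.061228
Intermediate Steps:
Z(o) = -6 (Z(o) = -4 - 2 = -6)
u = 1 (u = -4 + (-1*(-75) - 70) = -4 + (75 - 70) = -4 + 5 = 1)
d(B, g) = 2/(-6 + B) (d(B, g) = 2/(B - 6) = 2/(-6 + B))
Y = 71 (Y = -4 + (74 + 1) = -4 + 75 = 71)
(1/(Y - 462) + d(14, 4))² = (1/(71 - 462) + 2/(-6 + 14))² = (1/(-391) + 2/8)² = (-1/391 + 2*(⅛))² = (-1/391 + ¼)² = (387/1564)² = 149769/2446096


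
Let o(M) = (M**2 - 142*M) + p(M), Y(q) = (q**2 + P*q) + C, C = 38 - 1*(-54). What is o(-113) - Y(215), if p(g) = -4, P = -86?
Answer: 984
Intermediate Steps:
C = 92 (C = 38 + 54 = 92)
Y(q) = 92 + q**2 - 86*q (Y(q) = (q**2 - 86*q) + 92 = 92 + q**2 - 86*q)
o(M) = -4 + M**2 - 142*M (o(M) = (M**2 - 142*M) - 4 = -4 + M**2 - 142*M)
o(-113) - Y(215) = (-4 + (-113)**2 - 142*(-113)) - (92 + 215**2 - 86*215) = (-4 + 12769 + 16046) - (92 + 46225 - 18490) = 28811 - 1*27827 = 28811 - 27827 = 984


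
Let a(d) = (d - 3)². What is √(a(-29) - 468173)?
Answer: I*√467149 ≈ 683.48*I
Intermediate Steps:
a(d) = (-3 + d)²
√(a(-29) - 468173) = √((-3 - 29)² - 468173) = √((-32)² - 468173) = √(1024 - 468173) = √(-467149) = I*√467149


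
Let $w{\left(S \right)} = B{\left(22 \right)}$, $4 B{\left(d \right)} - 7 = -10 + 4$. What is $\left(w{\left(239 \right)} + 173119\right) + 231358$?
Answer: $\frac{1617909}{4} \approx 4.0448 \cdot 10^{5}$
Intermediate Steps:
$B{\left(d \right)} = \frac{1}{4}$ ($B{\left(d \right)} = \frac{7}{4} + \frac{-10 + 4}{4} = \frac{7}{4} + \frac{1}{4} \left(-6\right) = \frac{7}{4} - \frac{3}{2} = \frac{1}{4}$)
$w{\left(S \right)} = \frac{1}{4}$
$\left(w{\left(239 \right)} + 173119\right) + 231358 = \left(\frac{1}{4} + 173119\right) + 231358 = \frac{692477}{4} + 231358 = \frac{1617909}{4}$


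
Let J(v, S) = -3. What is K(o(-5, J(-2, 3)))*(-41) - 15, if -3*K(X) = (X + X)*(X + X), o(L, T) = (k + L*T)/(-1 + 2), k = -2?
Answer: 27671/3 ≈ 9223.7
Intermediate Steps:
o(L, T) = -2 + L*T (o(L, T) = (-2 + L*T)/(-1 + 2) = (-2 + L*T)/1 = (-2 + L*T)*1 = -2 + L*T)
K(X) = -4*X²/3 (K(X) = -(X + X)*(X + X)/3 = -2*X*2*X/3 = -4*X²/3)
K(o(-5, J(-2, 3)))*(-41) - 15 = -4*(-2 - 5*(-3))²/3*(-41) - 15 = -4*(-2 + 15)²/3*(-41) - 15 = -4/3*13²*(-41) - 15 = -4/3*169*(-41) - 15 = -676/3*(-41) - 15 = 27716/3 - 15 = 27671/3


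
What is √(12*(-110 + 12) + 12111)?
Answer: 27*√15 ≈ 104.57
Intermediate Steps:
√(12*(-110 + 12) + 12111) = √(12*(-98) + 12111) = √(-1176 + 12111) = √10935 = 27*√15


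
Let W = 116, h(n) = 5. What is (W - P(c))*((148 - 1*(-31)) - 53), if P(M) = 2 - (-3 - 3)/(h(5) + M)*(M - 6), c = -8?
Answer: 10836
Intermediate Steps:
P(M) = 2 + 6*(-6 + M)/(5 + M) (P(M) = 2 - (-3 - 3)/(5 + M)*(M - 6) = 2 - (-6/(5 + M))*(-6 + M) = 2 - (-6)*(-6 + M)/(5 + M) = 2 + 6*(-6 + M)/(5 + M))
(W - P(c))*((148 - 1*(-31)) - 53) = (116 - 2*(-13 + 4*(-8))/(5 - 8))*((148 - 1*(-31)) - 53) = (116 - 2*(-13 - 32)/(-3))*((148 + 31) - 53) = (116 - 2*(-1)*(-45)/3)*(179 - 53) = (116 - 1*30)*126 = (116 - 30)*126 = 86*126 = 10836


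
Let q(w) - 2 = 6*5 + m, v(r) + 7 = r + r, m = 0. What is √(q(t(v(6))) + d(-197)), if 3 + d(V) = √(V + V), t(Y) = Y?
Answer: √(29 + I*√394) ≈ 5.6632 + 1.7525*I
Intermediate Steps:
v(r) = -7 + 2*r (v(r) = -7 + (r + r) = -7 + 2*r)
d(V) = -3 + √2*√V (d(V) = -3 + √(V + V) = -3 + √(2*V) = -3 + √2*√V)
q(w) = 32 (q(w) = 2 + (6*5 + 0) = 2 + (30 + 0) = 2 + 30 = 32)
√(q(t(v(6))) + d(-197)) = √(32 + (-3 + √2*√(-197))) = √(32 + (-3 + √2*(I*√197))) = √(32 + (-3 + I*√394)) = √(29 + I*√394)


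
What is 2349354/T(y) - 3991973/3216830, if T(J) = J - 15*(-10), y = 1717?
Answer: 7550019414229/6005821610 ≈ 1257.1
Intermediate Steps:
T(J) = 150 + J (T(J) = J + 150 = 150 + J)
2349354/T(y) - 3991973/3216830 = 2349354/(150 + 1717) - 3991973/3216830 = 2349354/1867 - 3991973*1/3216830 = 2349354*(1/1867) - 3991973/3216830 = 2349354/1867 - 3991973/3216830 = 7550019414229/6005821610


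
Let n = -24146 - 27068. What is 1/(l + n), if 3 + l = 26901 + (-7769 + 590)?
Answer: -1/31495 ≈ -3.1751e-5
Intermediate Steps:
l = 19719 (l = -3 + (26901 + (-7769 + 590)) = -3 + (26901 - 7179) = -3 + 19722 = 19719)
n = -51214
1/(l + n) = 1/(19719 - 51214) = 1/(-31495) = -1/31495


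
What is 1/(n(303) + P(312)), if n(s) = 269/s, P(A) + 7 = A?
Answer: 303/92684 ≈ 0.0032692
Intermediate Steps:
P(A) = -7 + A
1/(n(303) + P(312)) = 1/(269/303 + (-7 + 312)) = 1/(269*(1/303) + 305) = 1/(269/303 + 305) = 1/(92684/303) = 303/92684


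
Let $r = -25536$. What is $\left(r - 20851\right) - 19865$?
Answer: $-66252$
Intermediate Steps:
$\left(r - 20851\right) - 19865 = \left(-25536 - 20851\right) - 19865 = -46387 - 19865 = -66252$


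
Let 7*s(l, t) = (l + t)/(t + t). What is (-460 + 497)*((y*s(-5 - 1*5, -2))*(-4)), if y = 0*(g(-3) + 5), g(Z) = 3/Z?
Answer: 0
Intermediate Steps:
s(l, t) = (l + t)/(14*t) (s(l, t) = ((l + t)/(t + t))/7 = ((l + t)/((2*t)))/7 = ((l + t)*(1/(2*t)))/7 = ((l + t)/(2*t))/7 = (l + t)/(14*t))
y = 0 (y = 0*(3/(-3) + 5) = 0*(3*(-⅓) + 5) = 0*(-1 + 5) = 0*4 = 0)
(-460 + 497)*((y*s(-5 - 1*5, -2))*(-4)) = (-460 + 497)*((0*((1/14)*((-5 - 1*5) - 2)/(-2)))*(-4)) = 37*((0*((1/14)*(-½)*((-5 - 5) - 2)))*(-4)) = 37*((0*((1/14)*(-½)*(-10 - 2)))*(-4)) = 37*((0*((1/14)*(-½)*(-12)))*(-4)) = 37*((0*(3/7))*(-4)) = 37*(0*(-4)) = 37*0 = 0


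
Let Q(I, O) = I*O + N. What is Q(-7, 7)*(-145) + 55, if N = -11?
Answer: 8755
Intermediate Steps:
Q(I, O) = -11 + I*O (Q(I, O) = I*O - 11 = -11 + I*O)
Q(-7, 7)*(-145) + 55 = (-11 - 7*7)*(-145) + 55 = (-11 - 49)*(-145) + 55 = -60*(-145) + 55 = 8700 + 55 = 8755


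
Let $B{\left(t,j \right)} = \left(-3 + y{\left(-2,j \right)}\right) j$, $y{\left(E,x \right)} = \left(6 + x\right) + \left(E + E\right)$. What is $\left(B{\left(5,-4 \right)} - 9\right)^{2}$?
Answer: $121$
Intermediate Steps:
$y{\left(E,x \right)} = 6 + x + 2 E$ ($y{\left(E,x \right)} = \left(6 + x\right) + 2 E = 6 + x + 2 E$)
$B{\left(t,j \right)} = j \left(-1 + j\right)$ ($B{\left(t,j \right)} = \left(-3 + \left(6 + j + 2 \left(-2\right)\right)\right) j = \left(-3 + \left(6 + j - 4\right)\right) j = \left(-3 + \left(2 + j\right)\right) j = \left(-1 + j\right) j = j \left(-1 + j\right)$)
$\left(B{\left(5,-4 \right)} - 9\right)^{2} = \left(- 4 \left(-1 - 4\right) - 9\right)^{2} = \left(\left(-4\right) \left(-5\right) - 9\right)^{2} = \left(20 - 9\right)^{2} = 11^{2} = 121$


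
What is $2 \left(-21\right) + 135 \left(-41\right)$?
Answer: $-5577$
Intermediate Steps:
$2 \left(-21\right) + 135 \left(-41\right) = -42 - 5535 = -5577$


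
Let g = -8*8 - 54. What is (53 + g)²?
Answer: 4225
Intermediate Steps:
g = -118 (g = -64 - 54 = -118)
(53 + g)² = (53 - 118)² = (-65)² = 4225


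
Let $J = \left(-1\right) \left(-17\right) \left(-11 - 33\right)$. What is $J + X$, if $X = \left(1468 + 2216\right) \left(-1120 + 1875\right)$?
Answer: $2780672$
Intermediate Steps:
$X = 2781420$ ($X = 3684 \cdot 755 = 2781420$)
$J = -748$ ($J = 17 \left(-44\right) = -748$)
$J + X = -748 + 2781420 = 2780672$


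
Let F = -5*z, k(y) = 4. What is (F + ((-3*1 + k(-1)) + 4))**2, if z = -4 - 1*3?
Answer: 1600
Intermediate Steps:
z = -7 (z = -4 - 3 = -7)
F = 35 (F = -5*(-7) = 35)
(F + ((-3*1 + k(-1)) + 4))**2 = (35 + ((-3*1 + 4) + 4))**2 = (35 + ((-3 + 4) + 4))**2 = (35 + (1 + 4))**2 = (35 + 5)**2 = 40**2 = 1600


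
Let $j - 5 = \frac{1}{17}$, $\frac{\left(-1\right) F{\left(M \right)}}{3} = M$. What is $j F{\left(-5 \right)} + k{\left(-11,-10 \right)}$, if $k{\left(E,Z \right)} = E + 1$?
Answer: $\frac{1120}{17} \approx 65.882$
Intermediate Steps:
$k{\left(E,Z \right)} = 1 + E$
$F{\left(M \right)} = - 3 M$
$j = \frac{86}{17}$ ($j = 5 + \frac{1}{17} = \frac{86}{17} \approx 5.0588$)
$j F{\left(-5 \right)} + k{\left(-11,-10 \right)} = \frac{86 \left(\left(-3\right) \left(-5\right)\right)}{17} + \left(1 - 11\right) = \frac{86}{17} \cdot 15 - 10 = \frac{1290}{17} - 10 = \frac{1120}{17}$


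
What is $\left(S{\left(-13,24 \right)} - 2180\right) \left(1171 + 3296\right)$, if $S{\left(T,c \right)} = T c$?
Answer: $-11131764$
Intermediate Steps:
$\left(S{\left(-13,24 \right)} - 2180\right) \left(1171 + 3296\right) = \left(\left(-13\right) 24 - 2180\right) \left(1171 + 3296\right) = \left(-312 - 2180\right) 4467 = \left(-2492\right) 4467 = -11131764$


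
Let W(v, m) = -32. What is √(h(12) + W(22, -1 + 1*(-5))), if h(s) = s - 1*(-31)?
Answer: √11 ≈ 3.3166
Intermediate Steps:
h(s) = 31 + s (h(s) = s + 31 = 31 + s)
√(h(12) + W(22, -1 + 1*(-5))) = √((31 + 12) - 32) = √(43 - 32) = √11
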